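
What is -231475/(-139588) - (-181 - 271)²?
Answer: -28518155277/139588 ≈ -2.0430e+5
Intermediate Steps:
-231475/(-139588) - (-181 - 271)² = -231475*(-1/139588) - 1*(-452)² = 231475/139588 - 1*204304 = 231475/139588 - 204304 = -28518155277/139588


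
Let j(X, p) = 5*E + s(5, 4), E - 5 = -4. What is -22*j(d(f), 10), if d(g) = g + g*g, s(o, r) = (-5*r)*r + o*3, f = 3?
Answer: 1320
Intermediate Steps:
E = 1 (E = 5 - 4 = 1)
s(o, r) = -5*r² + 3*o
d(g) = g + g²
j(X, p) = -60 (j(X, p) = 5*1 + (-5*4² + 3*5) = 5 + (-5*16 + 15) = 5 + (-80 + 15) = 5 - 65 = -60)
-22*j(d(f), 10) = -22*(-60) = 1320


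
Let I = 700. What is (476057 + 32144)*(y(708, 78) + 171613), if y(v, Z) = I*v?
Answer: 339078313813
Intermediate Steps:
y(v, Z) = 700*v
(476057 + 32144)*(y(708, 78) + 171613) = (476057 + 32144)*(700*708 + 171613) = 508201*(495600 + 171613) = 508201*667213 = 339078313813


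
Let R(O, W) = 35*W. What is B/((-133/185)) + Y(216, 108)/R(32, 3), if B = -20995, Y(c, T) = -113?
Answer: 3066262/105 ≈ 29203.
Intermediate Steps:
B/((-133/185)) + Y(216, 108)/R(32, 3) = -20995/(-133/185) - 113/(35*3) = -20995/((1/185)*(-133)) - 113/105 = -20995/(-133/185) - 113*1/105 = -20995*(-185/133) - 113/105 = 204425/7 - 113/105 = 3066262/105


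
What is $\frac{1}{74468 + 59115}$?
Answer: $\frac{1}{133583} \approx 7.486 \cdot 10^{-6}$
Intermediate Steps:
$\frac{1}{74468 + 59115} = \frac{1}{133583}$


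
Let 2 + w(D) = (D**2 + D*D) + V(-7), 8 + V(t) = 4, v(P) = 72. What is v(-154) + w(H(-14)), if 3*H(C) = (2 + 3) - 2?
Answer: 68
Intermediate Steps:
V(t) = -4 (V(t) = -8 + 4 = -4)
H(C) = 1 (H(C) = ((2 + 3) - 2)/3 = (5 - 2)/3 = (1/3)*3 = 1)
w(D) = -6 + 2*D**2 (w(D) = -2 + ((D**2 + D*D) - 4) = -2 + ((D**2 + D**2) - 4) = -2 + (2*D**2 - 4) = -2 + (-4 + 2*D**2) = -6 + 2*D**2)
v(-154) + w(H(-14)) = 72 + (-6 + 2*1**2) = 72 + (-6 + 2*1) = 72 + (-6 + 2) = 72 - 4 = 68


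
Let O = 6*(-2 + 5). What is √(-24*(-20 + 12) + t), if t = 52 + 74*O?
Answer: 2*√394 ≈ 39.699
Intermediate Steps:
O = 18 (O = 6*3 = 18)
t = 1384 (t = 52 + 74*18 = 52 + 1332 = 1384)
√(-24*(-20 + 12) + t) = √(-24*(-20 + 12) + 1384) = √(-24*(-8) + 1384) = √(192 + 1384) = √1576 = 2*√394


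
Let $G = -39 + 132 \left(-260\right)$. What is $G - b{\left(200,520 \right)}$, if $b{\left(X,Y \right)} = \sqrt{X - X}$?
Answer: $-34359$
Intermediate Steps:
$b{\left(X,Y \right)} = 0$ ($b{\left(X,Y \right)} = \sqrt{X - X} = \sqrt{0} = 0$)
$G = -34359$ ($G = -39 - 34320 = -34359$)
$G - b{\left(200,520 \right)} = -34359 - 0 = -34359 + 0 = -34359$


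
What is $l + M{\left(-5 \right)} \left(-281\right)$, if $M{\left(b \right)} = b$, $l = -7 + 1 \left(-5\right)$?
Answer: $1393$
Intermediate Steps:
$l = -12$ ($l = -7 - 5 = -12$)
$l + M{\left(-5 \right)} \left(-281\right) = -12 - -1405 = -12 + 1405 = 1393$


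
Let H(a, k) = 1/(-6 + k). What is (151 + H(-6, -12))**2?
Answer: 7382089/324 ≈ 22784.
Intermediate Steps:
(151 + H(-6, -12))**2 = (151 + 1/(-6 - 12))**2 = (151 + 1/(-18))**2 = (151 - 1/18)**2 = (2717/18)**2 = 7382089/324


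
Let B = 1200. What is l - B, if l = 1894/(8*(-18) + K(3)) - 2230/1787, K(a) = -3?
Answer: -318939188/262689 ≈ -1214.1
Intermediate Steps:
l = -3712388/262689 (l = 1894/(8*(-18) - 3) - 2230/1787 = 1894/(-144 - 3) - 2230*1/1787 = 1894/(-147) - 2230/1787 = 1894*(-1/147) - 2230/1787 = -1894/147 - 2230/1787 = -3712388/262689 ≈ -14.132)
l - B = -3712388/262689 - 1*1200 = -3712388/262689 - 1200 = -318939188/262689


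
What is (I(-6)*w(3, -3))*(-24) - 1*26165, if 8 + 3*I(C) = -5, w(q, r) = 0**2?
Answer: -26165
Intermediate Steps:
w(q, r) = 0
I(C) = -13/3 (I(C) = -8/3 + (1/3)*(-5) = -8/3 - 5/3 = -13/3)
(I(-6)*w(3, -3))*(-24) - 1*26165 = -13/3*0*(-24) - 1*26165 = 0*(-24) - 26165 = 0 - 26165 = -26165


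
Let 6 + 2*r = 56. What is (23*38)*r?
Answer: 21850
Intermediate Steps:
r = 25 (r = -3 + (½)*56 = -3 + 28 = 25)
(23*38)*r = (23*38)*25 = 874*25 = 21850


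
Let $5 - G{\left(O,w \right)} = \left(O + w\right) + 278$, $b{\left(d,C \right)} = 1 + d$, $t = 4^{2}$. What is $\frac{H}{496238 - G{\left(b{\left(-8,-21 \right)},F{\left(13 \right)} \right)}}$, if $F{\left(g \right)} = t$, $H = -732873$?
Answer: $- \frac{732873}{496520} \approx -1.476$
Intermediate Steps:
$t = 16$
$F{\left(g \right)} = 16$
$G{\left(O,w \right)} = -273 - O - w$ ($G{\left(O,w \right)} = 5 - \left(\left(O + w\right) + 278\right) = 5 - \left(278 + O + w\right) = -273 - O - w$)
$\frac{H}{496238 - G{\left(b{\left(-8,-21 \right)},F{\left(13 \right)} \right)}} = - \frac{732873}{496238 - \left(-273 - \left(1 - 8\right) - 16\right)} = - \frac{732873}{496238 - \left(-273 - -7 - 16\right)} = - \frac{732873}{496238 - \left(-273 + 7 - 16\right)} = - \frac{732873}{496238 - -282} = - \frac{732873}{496238 + 282} = - \frac{732873}{496520}$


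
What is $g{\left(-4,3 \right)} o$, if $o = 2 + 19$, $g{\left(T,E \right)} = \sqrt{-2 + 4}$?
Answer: $21 \sqrt{2} \approx 29.698$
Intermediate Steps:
$g{\left(T,E \right)} = \sqrt{2}$
$o = 21$
$g{\left(-4,3 \right)} o = \sqrt{2} \cdot 21 = 21 \sqrt{2}$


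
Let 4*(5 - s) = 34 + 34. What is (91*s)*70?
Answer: -76440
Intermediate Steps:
s = -12 (s = 5 - (34 + 34)/4 = 5 - 1/4*68 = 5 - 17 = -12)
(91*s)*70 = (91*(-12))*70 = -1092*70 = -76440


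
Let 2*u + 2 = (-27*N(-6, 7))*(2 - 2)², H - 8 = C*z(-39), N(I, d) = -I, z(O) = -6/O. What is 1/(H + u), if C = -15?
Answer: 13/61 ≈ 0.21311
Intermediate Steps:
H = 74/13 (H = 8 - (-90)/(-39) = 8 - (-90)*(-1)/39 = 8 - 15*2/13 = 8 - 30/13 = 74/13 ≈ 5.6923)
u = -1 (u = -1 + ((-(-27)*(-6))*(2 - 2)²)/2 = -1 + (-27*6*0²)/2 = -1 + (-162*0)/2 = -1 + (½)*0 = -1 + 0 = -1)
1/(H + u) = 1/(74/13 - 1) = 1/(61/13) = 13/61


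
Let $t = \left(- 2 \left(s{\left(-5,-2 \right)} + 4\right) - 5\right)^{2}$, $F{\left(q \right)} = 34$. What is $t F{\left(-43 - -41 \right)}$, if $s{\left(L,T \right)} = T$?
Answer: $2754$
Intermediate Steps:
$t = 81$ ($t = \left(- 2 \left(-2 + 4\right) - 5\right)^{2} = \left(\left(-2\right) 2 - 5\right)^{2} = \left(-4 - 5\right)^{2} = \left(-9\right)^{2} = 81$)
$t F{\left(-43 - -41 \right)} = 81 \cdot 34 = 2754$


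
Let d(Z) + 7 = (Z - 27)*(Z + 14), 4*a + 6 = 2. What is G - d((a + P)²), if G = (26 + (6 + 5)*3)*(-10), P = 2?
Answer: -193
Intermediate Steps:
a = -1 (a = -3/2 + (¼)*2 = -3/2 + ½ = -1)
d(Z) = -7 + (-27 + Z)*(14 + Z) (d(Z) = -7 + (Z - 27)*(Z + 14) = -7 + (-27 + Z)*(14 + Z))
G = -590 (G = (26 + 11*3)*(-10) = (26 + 33)*(-10) = 59*(-10) = -590)
G - d((a + P)²) = -590 - (-385 + ((-1 + 2)²)² - 13*(-1 + 2)²) = -590 - (-385 + (1²)² - 13*1²) = -590 - (-385 + 1² - 13*1) = -590 - (-385 + 1 - 13) = -590 - 1*(-397) = -590 + 397 = -193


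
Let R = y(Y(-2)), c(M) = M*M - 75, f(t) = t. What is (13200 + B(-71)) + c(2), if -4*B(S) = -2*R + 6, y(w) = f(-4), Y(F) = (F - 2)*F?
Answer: 26251/2 ≈ 13126.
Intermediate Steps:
Y(F) = F*(-2 + F) (Y(F) = (-2 + F)*F = F*(-2 + F))
c(M) = -75 + M² (c(M) = M² - 75 = -75 + M²)
y(w) = -4
R = -4
B(S) = -7/2 (B(S) = -(-2*(-4) + 6)/4 = -(8 + 6)/4 = -¼*14 = -7/2)
(13200 + B(-71)) + c(2) = (13200 - 7/2) + (-75 + 2²) = 26393/2 + (-75 + 4) = 26393/2 - 71 = 26251/2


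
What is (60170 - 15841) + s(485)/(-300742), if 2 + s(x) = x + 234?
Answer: 13331591401/300742 ≈ 44329.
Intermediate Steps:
s(x) = 232 + x (s(x) = -2 + (x + 234) = -2 + (234 + x) = 232 + x)
(60170 - 15841) + s(485)/(-300742) = (60170 - 15841) + (232 + 485)/(-300742) = 44329 + 717*(-1/300742) = 44329 - 717/300742 = 13331591401/300742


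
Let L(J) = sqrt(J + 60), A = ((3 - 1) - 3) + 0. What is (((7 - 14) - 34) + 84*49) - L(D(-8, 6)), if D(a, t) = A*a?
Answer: 4075 - 2*sqrt(17) ≈ 4066.8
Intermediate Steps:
A = -1 (A = (2 - 3) + 0 = -1 + 0 = -1)
D(a, t) = -a
L(J) = sqrt(60 + J)
(((7 - 14) - 34) + 84*49) - L(D(-8, 6)) = (((7 - 14) - 34) + 84*49) - sqrt(60 - 1*(-8)) = ((-7 - 34) + 4116) - sqrt(60 + 8) = (-41 + 4116) - sqrt(68) = 4075 - 2*sqrt(17)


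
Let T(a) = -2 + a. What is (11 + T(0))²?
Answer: 81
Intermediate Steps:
(11 + T(0))² = (11 + (-2 + 0))² = (11 - 2)² = 9² = 81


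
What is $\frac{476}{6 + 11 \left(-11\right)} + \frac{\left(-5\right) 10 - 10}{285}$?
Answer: $- \frac{9504}{2185} \approx -4.3497$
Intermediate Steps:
$\frac{476}{6 + 11 \left(-11\right)} + \frac{\left(-5\right) 10 - 10}{285} = \frac{476}{6 - 121} + \left(-50 - 10\right) \frac{1}{285} = \frac{476}{-115} - \frac{4}{19} = 476 \left(- \frac{1}{115}\right) - \frac{4}{19} = - \frac{476}{115} - \frac{4}{19} = - \frac{9504}{2185}$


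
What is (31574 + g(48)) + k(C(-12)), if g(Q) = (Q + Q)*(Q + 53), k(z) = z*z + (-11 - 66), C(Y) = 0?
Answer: 41193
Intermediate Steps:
k(z) = -77 + z² (k(z) = z² - 77 = -77 + z²)
g(Q) = 2*Q*(53 + Q) (g(Q) = (2*Q)*(53 + Q) = 2*Q*(53 + Q))
(31574 + g(48)) + k(C(-12)) = (31574 + 2*48*(53 + 48)) + (-77 + 0²) = (31574 + 2*48*101) + (-77 + 0) = (31574 + 9696) - 77 = 41270 - 77 = 41193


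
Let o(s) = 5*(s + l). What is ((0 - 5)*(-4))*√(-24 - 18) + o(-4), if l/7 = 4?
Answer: 120 + 20*I*√42 ≈ 120.0 + 129.61*I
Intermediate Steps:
l = 28 (l = 7*4 = 28)
o(s) = 140 + 5*s (o(s) = 5*(s + 28) = 5*(28 + s) = 140 + 5*s)
((0 - 5)*(-4))*√(-24 - 18) + o(-4) = ((0 - 5)*(-4))*√(-24 - 18) + (140 + 5*(-4)) = (-5*(-4))*√(-42) + (140 - 20) = 20*(I*√42) + 120 = 20*I*√42 + 120 = 120 + 20*I*√42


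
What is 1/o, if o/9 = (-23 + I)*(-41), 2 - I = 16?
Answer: 1/13653 ≈ 7.3244e-5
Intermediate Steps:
I = -14 (I = 2 - 1*16 = 2 - 16 = -14)
o = 13653 (o = 9*((-23 - 14)*(-41)) = 9*(-37*(-41)) = 9*1517 = 13653)
1/o = 1/13653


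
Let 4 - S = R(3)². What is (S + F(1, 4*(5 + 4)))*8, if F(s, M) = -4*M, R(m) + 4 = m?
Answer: -1128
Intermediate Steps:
R(m) = -4 + m
S = 3 (S = 4 - (-4 + 3)² = 4 - 1*(-1)² = 4 - 1*1 = 4 - 1 = 3)
(S + F(1, 4*(5 + 4)))*8 = (3 - 16*(5 + 4))*8 = (3 - 16*9)*8 = (3 - 4*36)*8 = (3 - 144)*8 = -141*8 = -1128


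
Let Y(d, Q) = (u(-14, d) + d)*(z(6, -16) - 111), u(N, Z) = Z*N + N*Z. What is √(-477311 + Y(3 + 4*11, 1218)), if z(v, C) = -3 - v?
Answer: I*√325031 ≈ 570.12*I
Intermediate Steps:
u(N, Z) = 2*N*Z (u(N, Z) = N*Z + N*Z = 2*N*Z)
Y(d, Q) = 3240*d (Y(d, Q) = (2*(-14)*d + d)*((-3 - 1*6) - 111) = (-28*d + d)*((-3 - 6) - 111) = (-27*d)*(-9 - 111) = -27*d*(-120) = 3240*d)
√(-477311 + Y(3 + 4*11, 1218)) = √(-477311 + 3240*(3 + 4*11)) = √(-477311 + 3240*(3 + 44)) = √(-477311 + 3240*47) = √(-477311 + 152280) = √(-325031) = I*√325031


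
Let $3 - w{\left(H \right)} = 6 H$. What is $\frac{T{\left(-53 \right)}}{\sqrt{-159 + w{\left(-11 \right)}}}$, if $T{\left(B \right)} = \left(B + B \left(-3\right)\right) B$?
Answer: $\frac{2809 i \sqrt{10}}{15} \approx 592.19 i$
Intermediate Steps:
$w{\left(H \right)} = 3 - 6 H$
$T{\left(B \right)} = - 2 B^{2}$ ($T{\left(B \right)} = \left(B - 3 B\right) B = - 2 B B = - 2 B^{2}$)
$\frac{T{\left(-53 \right)}}{\sqrt{-159 + w{\left(-11 \right)}}} = \frac{\left(-2\right) \left(-53\right)^{2}}{\sqrt{-159 + \left(3 - -66\right)}} = \frac{\left(-2\right) 2809}{\sqrt{-159 + \left(3 + 66\right)}} = - \frac{5618}{\sqrt{-159 + 69}} = - \frac{5618}{\sqrt{-90}} = - \frac{5618}{3 i \sqrt{10}} = - 5618 \left(- \frac{i \sqrt{10}}{30}\right) = \frac{2809 i \sqrt{10}}{15}$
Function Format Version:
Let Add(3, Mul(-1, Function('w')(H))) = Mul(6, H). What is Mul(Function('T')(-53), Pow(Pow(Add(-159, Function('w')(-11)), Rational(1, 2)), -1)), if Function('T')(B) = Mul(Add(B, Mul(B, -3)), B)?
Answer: Mul(Rational(2809, 15), I, Pow(10, Rational(1, 2))) ≈ Mul(592.19, I)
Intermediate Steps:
Function('w')(H) = Add(3, Mul(-6, H)) (Function('w')(H) = Add(3, Mul(-1, Mul(6, H))) = Add(3, Mul(-6, H)))
Function('T')(B) = Mul(-2, Pow(B, 2)) (Function('T')(B) = Mul(Add(B, Mul(-3, B)), B) = Mul(Mul(-2, B), B) = Mul(-2, Pow(B, 2)))
Mul(Function('T')(-53), Pow(Pow(Add(-159, Function('w')(-11)), Rational(1, 2)), -1)) = Mul(Mul(-2, Pow(-53, 2)), Pow(Pow(Add(-159, Add(3, Mul(-6, -11))), Rational(1, 2)), -1)) = Mul(Mul(-2, 2809), Pow(Pow(Add(-159, Add(3, 66)), Rational(1, 2)), -1)) = Mul(-5618, Pow(Pow(Add(-159, 69), Rational(1, 2)), -1)) = Mul(-5618, Pow(Pow(-90, Rational(1, 2)), -1)) = Mul(-5618, Pow(Mul(3, I, Pow(10, Rational(1, 2))), -1)) = Mul(-5618, Mul(Rational(-1, 30), I, Pow(10, Rational(1, 2)))) = Mul(Rational(2809, 15), I, Pow(10, Rational(1, 2)))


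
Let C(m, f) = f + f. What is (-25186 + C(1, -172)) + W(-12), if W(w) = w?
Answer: -25542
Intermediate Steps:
C(m, f) = 2*f
(-25186 + C(1, -172)) + W(-12) = (-25186 + 2*(-172)) - 12 = (-25186 - 344) - 12 = -25530 - 12 = -25542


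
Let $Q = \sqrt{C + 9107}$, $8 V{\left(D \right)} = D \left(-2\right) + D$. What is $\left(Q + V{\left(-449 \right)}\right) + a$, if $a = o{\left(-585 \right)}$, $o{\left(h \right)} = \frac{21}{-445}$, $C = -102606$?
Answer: $\frac{199637}{3560} + 19 i \sqrt{259} \approx 56.078 + 305.78 i$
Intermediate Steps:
$o{\left(h \right)} = - \frac{21}{445}$ ($o{\left(h \right)} = 21 \left(- \frac{1}{445}\right) = - \frac{21}{445}$)
$a = - \frac{21}{445} \approx -0.047191$
$V{\left(D \right)} = - \frac{D}{8}$ ($V{\left(D \right)} = \frac{D \left(-2\right) + D}{8} = \frac{- 2 D + D}{8} = \frac{\left(-1\right) D}{8} = - \frac{D}{8}$)
$Q = 19 i \sqrt{259}$ ($Q = \sqrt{-102606 + 9107} = \sqrt{-93499} = 19 i \sqrt{259} \approx 305.78 i$)
$\left(Q + V{\left(-449 \right)}\right) + a = \left(19 i \sqrt{259} - - \frac{449}{8}\right) - \frac{21}{445} = \left(19 i \sqrt{259} + \frac{449}{8}\right) - \frac{21}{445} = \left(\frac{449}{8} + 19 i \sqrt{259}\right) - \frac{21}{445} = \frac{199637}{3560} + 19 i \sqrt{259}$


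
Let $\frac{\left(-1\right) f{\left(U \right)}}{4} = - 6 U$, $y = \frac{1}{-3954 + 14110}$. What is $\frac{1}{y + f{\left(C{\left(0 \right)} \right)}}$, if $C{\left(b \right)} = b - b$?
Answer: $10156$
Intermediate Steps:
$C{\left(b \right)} = 0$
$y = \frac{1}{10156} \approx 9.8464 \cdot 10^{-5}$
$f{\left(U \right)} = 24 U$ ($f{\left(U \right)} = - 4 \left(- 6 U\right) = 24 U$)
$\frac{1}{y + f{\left(C{\left(0 \right)} \right)}} = \frac{1}{\frac{1}{10156} + 24 \cdot 0} = \frac{1}{\frac{1}{10156} + 0} = \frac{1}{\frac{1}{10156}} = 10156$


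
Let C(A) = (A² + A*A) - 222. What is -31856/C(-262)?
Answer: -15928/68533 ≈ -0.23241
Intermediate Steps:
C(A) = -222 + 2*A² (C(A) = (A² + A²) - 222 = 2*A² - 222 = -222 + 2*A²)
-31856/C(-262) = -31856/(-222 + 2*(-262)²) = -31856/(-222 + 2*68644) = -31856/(-222 + 137288) = -31856/137066 = -31856*1/137066 = -15928/68533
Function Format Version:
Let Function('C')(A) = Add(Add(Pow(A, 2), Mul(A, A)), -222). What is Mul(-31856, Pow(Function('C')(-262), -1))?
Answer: Rational(-15928, 68533) ≈ -0.23241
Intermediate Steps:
Function('C')(A) = Add(-222, Mul(2, Pow(A, 2))) (Function('C')(A) = Add(Add(Pow(A, 2), Pow(A, 2)), -222) = Add(Mul(2, Pow(A, 2)), -222) = Add(-222, Mul(2, Pow(A, 2))))
Mul(-31856, Pow(Function('C')(-262), -1)) = Mul(-31856, Pow(Add(-222, Mul(2, Pow(-262, 2))), -1)) = Mul(-31856, Pow(Add(-222, Mul(2, 68644)), -1)) = Mul(-31856, Pow(Add(-222, 137288), -1)) = Mul(-31856, Pow(137066, -1)) = Mul(-31856, Rational(1, 137066)) = Rational(-15928, 68533)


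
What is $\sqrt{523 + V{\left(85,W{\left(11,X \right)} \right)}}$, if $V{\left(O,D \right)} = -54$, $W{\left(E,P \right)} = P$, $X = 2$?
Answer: $\sqrt{469} \approx 21.656$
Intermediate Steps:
$\sqrt{523 + V{\left(85,W{\left(11,X \right)} \right)}} = \sqrt{523 - 54} = \sqrt{469}$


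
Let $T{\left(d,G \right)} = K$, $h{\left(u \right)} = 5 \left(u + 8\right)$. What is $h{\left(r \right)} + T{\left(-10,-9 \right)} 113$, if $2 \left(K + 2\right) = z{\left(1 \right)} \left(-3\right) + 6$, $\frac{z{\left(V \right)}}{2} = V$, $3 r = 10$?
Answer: $- \frac{508}{3} \approx -169.33$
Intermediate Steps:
$r = \frac{10}{3}$ ($r = \frac{1}{3} \cdot 10 = \frac{10}{3} \approx 3.3333$)
$z{\left(V \right)} = 2 V$
$K = -2$ ($K = -2 + \frac{2 \cdot 1 \left(-3\right) + 6}{2} = -2 + \frac{2 \left(-3\right) + 6}{2} = -2 + \frac{-6 + 6}{2} = -2 + \frac{1}{2} \cdot 0 = -2 + 0 = -2$)
$h{\left(u \right)} = 40 + 5 u$ ($h{\left(u \right)} = 5 \left(8 + u\right) = 40 + 5 u$)
$T{\left(d,G \right)} = -2$
$h{\left(r \right)} + T{\left(-10,-9 \right)} 113 = \left(40 + 5 \cdot \frac{10}{3}\right) - 226 = \left(40 + \frac{50}{3}\right) - 226 = \frac{170}{3} - 226 = - \frac{508}{3}$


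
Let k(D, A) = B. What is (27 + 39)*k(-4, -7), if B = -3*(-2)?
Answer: 396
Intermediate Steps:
B = 6
k(D, A) = 6
(27 + 39)*k(-4, -7) = (27 + 39)*6 = 66*6 = 396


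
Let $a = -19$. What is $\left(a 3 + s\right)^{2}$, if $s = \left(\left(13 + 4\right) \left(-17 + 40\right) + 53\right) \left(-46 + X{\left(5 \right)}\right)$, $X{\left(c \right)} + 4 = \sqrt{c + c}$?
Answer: $497345409 - 19764216 \sqrt{10} \approx 4.3485 \cdot 10^{8}$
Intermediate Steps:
$X{\left(c \right)} = -4 + \sqrt{2} \sqrt{c}$ ($X{\left(c \right)} = -4 + \sqrt{c + c} = -4 + \sqrt{2 c} = -4 + \sqrt{2} \sqrt{c}$)
$s = -22200 + 444 \sqrt{10}$ ($s = \left(\left(13 + 4\right) \left(-17 + 40\right) + 53\right) \left(-46 - \left(4 - \sqrt{2} \sqrt{5}\right)\right) = \left(17 \cdot 23 + 53\right) \left(-46 - \left(4 - \sqrt{10}\right)\right) = \left(391 + 53\right) \left(-50 + \sqrt{10}\right) = 444 \left(-50 + \sqrt{10}\right) = -22200 + 444 \sqrt{10} \approx -20796.0$)
$\left(a 3 + s\right)^{2} = \left(\left(-19\right) 3 - \left(22200 - 444 \sqrt{10}\right)\right)^{2} = \left(-57 - \left(22200 - 444 \sqrt{10}\right)\right)^{2} = \left(-22257 + 444 \sqrt{10}\right)^{2}$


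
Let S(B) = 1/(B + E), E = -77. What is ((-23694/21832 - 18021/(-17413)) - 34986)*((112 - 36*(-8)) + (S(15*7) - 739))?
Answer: 63116661254426133/5322248624 ≈ 1.1859e+7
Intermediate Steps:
S(B) = 1/(-77 + B) (S(B) = 1/(B - 77) = 1/(-77 + B))
((-23694/21832 - 18021/(-17413)) - 34986)*((112 - 36*(-8)) + (S(15*7) - 739)) = ((-23694/21832 - 18021/(-17413)) - 34986)*((112 - 36*(-8)) + (1/(-77 + 15*7) - 739)) = ((-23694*1/21832 - 18021*(-1/17413)) - 34986)*((112 + 288) + (1/(-77 + 105) - 739)) = ((-11847/10916 + 18021/17413) - 34986)*(400 + (1/28 - 739)) = (-9574575/190080308 - 34986)*(400 + (1/28 - 739)) = -6650159230263*(400 - 20691/28)/190080308 = -6650159230263/190080308*(-9491/28) = 63116661254426133/5322248624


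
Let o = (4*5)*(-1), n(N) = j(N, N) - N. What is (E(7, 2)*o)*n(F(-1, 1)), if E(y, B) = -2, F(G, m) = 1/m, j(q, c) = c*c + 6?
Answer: 240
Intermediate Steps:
j(q, c) = 6 + c² (j(q, c) = c² + 6 = 6 + c²)
n(N) = 6 + N² - N (n(N) = (6 + N²) - N = 6 + N² - N)
o = -20 (o = 20*(-1) = -20)
(E(7, 2)*o)*n(F(-1, 1)) = (-2*(-20))*(6 + (1/1)² - 1/1) = 40*(6 + 1² - 1*1) = 40*(6 + 1 - 1) = 40*6 = 240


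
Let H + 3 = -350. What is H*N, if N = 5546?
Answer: -1957738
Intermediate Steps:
H = -353 (H = -3 - 350 = -353)
H*N = -353*5546 = -1957738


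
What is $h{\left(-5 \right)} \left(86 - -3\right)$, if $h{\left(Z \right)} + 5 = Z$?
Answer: $-890$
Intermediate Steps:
$h{\left(Z \right)} = -5 + Z$
$h{\left(-5 \right)} \left(86 - -3\right) = \left(-5 - 5\right) \left(86 - -3\right) = - 10 \left(86 + 3\right) = \left(-10\right) 89 = -890$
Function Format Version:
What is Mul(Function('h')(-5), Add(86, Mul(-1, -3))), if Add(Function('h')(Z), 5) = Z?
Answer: -890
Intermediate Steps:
Function('h')(Z) = Add(-5, Z)
Mul(Function('h')(-5), Add(86, Mul(-1, -3))) = Mul(Add(-5, -5), Add(86, Mul(-1, -3))) = Mul(-10, Add(86, 3)) = Mul(-10, 89) = -890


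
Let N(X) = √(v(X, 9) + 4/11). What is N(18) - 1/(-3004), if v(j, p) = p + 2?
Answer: 1/3004 + 5*√55/11 ≈ 3.3713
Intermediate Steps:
v(j, p) = 2 + p
N(X) = 5*√55/11 (N(X) = √((2 + 9) + 4/11) = √(11 + 4*(1/11)) = √(11 + 4/11) = √(125/11) = 5*√55/11)
N(18) - 1/(-3004) = 5*√55/11 - 1/(-3004) = 5*√55/11 - 1*(-1/3004) = 5*√55/11 + 1/3004 = 1/3004 + 5*√55/11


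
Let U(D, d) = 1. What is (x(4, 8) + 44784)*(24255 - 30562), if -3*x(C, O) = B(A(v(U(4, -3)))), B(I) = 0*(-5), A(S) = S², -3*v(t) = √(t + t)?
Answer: -282452688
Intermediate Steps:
v(t) = -√2*√t/3 (v(t) = -√(t + t)/3 = -√2*√t/3)
B(I) = 0
x(C, O) = 0 (x(C, O) = -⅓*0 = 0)
(x(4, 8) + 44784)*(24255 - 30562) = (0 + 44784)*(24255 - 30562) = 44784*(-6307) = -282452688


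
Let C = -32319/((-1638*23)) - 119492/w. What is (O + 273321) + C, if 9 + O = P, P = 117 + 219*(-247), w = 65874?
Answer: 4320094528109/19696326 ≈ 2.1934e+5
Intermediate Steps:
C = -18831427/19696326 (C = -32319/((-1638*23)) - 119492/65874 = -32319/(-37674) - 119492*1/65874 = -32319*(-1/37674) - 59746/32937 = 513/598 - 59746/32937 = -18831427/19696326 ≈ -0.95609)
P = -53976 (P = 117 - 54093 = -53976)
O = -53985 (O = -9 - 53976 = -53985)
(O + 273321) + C = (-53985 + 273321) - 18831427/19696326 = 219336 - 18831427/19696326 = 4320094528109/19696326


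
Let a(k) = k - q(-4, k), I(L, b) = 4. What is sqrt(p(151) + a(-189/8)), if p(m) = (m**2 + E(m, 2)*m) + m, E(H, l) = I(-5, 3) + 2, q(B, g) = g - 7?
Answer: sqrt(23865) ≈ 154.48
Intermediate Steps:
q(B, g) = -7 + g
a(k) = 7 (a(k) = k - (-7 + k) = k + (7 - k) = 7)
E(H, l) = 6 (E(H, l) = 4 + 2 = 6)
p(m) = m**2 + 7*m (p(m) = (m**2 + 6*m) + m = m**2 + 7*m)
sqrt(p(151) + a(-189/8)) = sqrt(151*(7 + 151) + 7) = sqrt(151*158 + 7) = sqrt(23858 + 7) = sqrt(23865)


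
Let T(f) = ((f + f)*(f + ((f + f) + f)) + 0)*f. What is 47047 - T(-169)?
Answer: 38661519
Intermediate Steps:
T(f) = 8*f**3 (T(f) = ((2*f)*(f + (2*f + f)) + 0)*f = ((2*f)*(f + 3*f) + 0)*f = ((2*f)*(4*f) + 0)*f = (8*f**2 + 0)*f = (8*f**2)*f = 8*f**3)
47047 - T(-169) = 47047 - 8*(-169)**3 = 47047 - 8*(-4826809) = 47047 - 1*(-38614472) = 47047 + 38614472 = 38661519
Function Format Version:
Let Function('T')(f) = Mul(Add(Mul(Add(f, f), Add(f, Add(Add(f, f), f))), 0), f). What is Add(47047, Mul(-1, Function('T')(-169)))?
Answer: 38661519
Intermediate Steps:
Function('T')(f) = Mul(8, Pow(f, 3)) (Function('T')(f) = Mul(Add(Mul(Mul(2, f), Add(f, Add(Mul(2, f), f))), 0), f) = Mul(Add(Mul(Mul(2, f), Add(f, Mul(3, f))), 0), f) = Mul(Add(Mul(Mul(2, f), Mul(4, f)), 0), f) = Mul(Add(Mul(8, Pow(f, 2)), 0), f) = Mul(Mul(8, Pow(f, 2)), f) = Mul(8, Pow(f, 3)))
Add(47047, Mul(-1, Function('T')(-169))) = Add(47047, Mul(-1, Mul(8, Pow(-169, 3)))) = Add(47047, Mul(-1, Mul(8, -4826809))) = Add(47047, Mul(-1, -38614472)) = Add(47047, 38614472) = 38661519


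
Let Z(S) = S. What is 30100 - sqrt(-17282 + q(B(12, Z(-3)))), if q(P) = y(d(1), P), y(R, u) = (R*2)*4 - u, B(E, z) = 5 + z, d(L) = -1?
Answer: 30100 - 2*I*sqrt(4323) ≈ 30100.0 - 131.5*I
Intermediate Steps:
y(R, u) = -u + 8*R (y(R, u) = (2*R)*4 - u = 8*R - u = -u + 8*R)
q(P) = -8 - P (q(P) = -P + 8*(-1) = -P - 8 = -8 - P)
30100 - sqrt(-17282 + q(B(12, Z(-3)))) = 30100 - sqrt(-17282 + (-8 - (5 - 3))) = 30100 - sqrt(-17282 + (-8 - 1*2)) = 30100 - sqrt(-17282 + (-8 - 2)) = 30100 - sqrt(-17282 - 10) = 30100 - sqrt(-17292) = 30100 - 2*I*sqrt(4323)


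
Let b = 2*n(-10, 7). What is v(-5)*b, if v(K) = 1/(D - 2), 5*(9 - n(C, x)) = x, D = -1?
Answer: -76/15 ≈ -5.0667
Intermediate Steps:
n(C, x) = 9 - x/5
v(K) = -⅓ (v(K) = 1/(-1 - 2) = 1/(-3) = -⅓)
b = 76/5 (b = 2*(9 - ⅕*7) = 2*(9 - 7/5) = 2*(38/5) = 76/5 ≈ 15.200)
v(-5)*b = -⅓*76/5 = -76/15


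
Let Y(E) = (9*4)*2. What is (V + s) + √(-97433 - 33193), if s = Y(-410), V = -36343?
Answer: -36271 + 3*I*√14514 ≈ -36271.0 + 361.42*I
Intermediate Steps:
Y(E) = 72 (Y(E) = 36*2 = 72)
s = 72
(V + s) + √(-97433 - 33193) = (-36343 + 72) + √(-97433 - 33193) = -36271 + √(-130626) = -36271 + 3*I*√14514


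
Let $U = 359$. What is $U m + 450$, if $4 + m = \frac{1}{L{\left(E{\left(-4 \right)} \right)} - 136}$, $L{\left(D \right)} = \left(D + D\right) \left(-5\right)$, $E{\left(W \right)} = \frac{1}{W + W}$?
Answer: $- \frac{532890}{539} \approx -988.66$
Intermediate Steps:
$E{\left(W \right)} = \frac{1}{2 W}$
$L{\left(D \right)} = - 10 D$ ($L{\left(D \right)} = 2 D \left(-5\right) = - 10 D$)
$m = - \frac{2160}{539}$ ($m = -4 + \frac{1}{- 10 \frac{1}{2 \left(-4\right)} - 136} = -4 + \frac{1}{- 10 \cdot \frac{1}{2} \left(- \frac{1}{4}\right) - 136} = -4 + \frac{1}{\left(-10\right) \left(- \frac{1}{8}\right) - 136} = -4 + \frac{1}{\frac{5}{4} - 136} = -4 + \frac{1}{- \frac{539}{4}} = -4 - \frac{4}{539} = - \frac{2160}{539} \approx -4.0074$)
$U m + 450 = 359 \left(- \frac{2160}{539}\right) + 450 = - \frac{775440}{539} + 450 = - \frac{532890}{539}$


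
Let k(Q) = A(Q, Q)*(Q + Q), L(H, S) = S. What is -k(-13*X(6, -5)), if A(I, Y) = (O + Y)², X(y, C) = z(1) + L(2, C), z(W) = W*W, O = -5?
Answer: -229736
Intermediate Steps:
z(W) = W²
X(y, C) = 1 + C (X(y, C) = 1² + C = 1 + C)
A(I, Y) = (-5 + Y)²
k(Q) = 2*Q*(-5 + Q)² (k(Q) = (-5 + Q)²*(Q + Q) = (-5 + Q)²*(2*Q) = 2*Q*(-5 + Q)²)
-k(-13*X(6, -5)) = -2*(-13*(1 - 5))*(-5 - 13*(1 - 5))² = -2*(-13*(-4))*(-5 - 13*(-4))² = -2*52*(-5 + 52)² = -2*52*47² = -2*52*2209 = -1*229736 = -229736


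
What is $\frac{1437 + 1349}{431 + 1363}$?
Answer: $\frac{1393}{897} \approx 1.553$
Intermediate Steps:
$\frac{1437 + 1349}{431 + 1363} = \frac{2786}{1794} = 2786 \cdot \frac{1}{1794} = \frac{1393}{897}$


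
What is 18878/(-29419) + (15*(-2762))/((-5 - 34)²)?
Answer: -31988272/1147341 ≈ -27.880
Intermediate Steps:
18878/(-29419) + (15*(-2762))/((-5 - 34)²) = 18878*(-1/29419) - 41430/((-39)²) = -18878/29419 - 41430/1521 = -18878/29419 - 41430*1/1521 = -18878/29419 - 13810/507 = -31988272/1147341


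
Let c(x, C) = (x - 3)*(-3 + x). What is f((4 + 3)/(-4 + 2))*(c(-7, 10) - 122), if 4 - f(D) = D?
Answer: -165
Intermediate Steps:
f(D) = 4 - D
c(x, C) = (-3 + x)² (c(x, C) = (-3 + x)*(-3 + x) = (-3 + x)²)
f((4 + 3)/(-4 + 2))*(c(-7, 10) - 122) = (4 - (4 + 3)/(-4 + 2))*((-3 - 7)² - 122) = (4 - 7/(-2))*((-10)² - 122) = (4 - 7*(-1)/2)*(100 - 122) = (4 - 1*(-7/2))*(-22) = (4 + 7/2)*(-22) = (15/2)*(-22) = -165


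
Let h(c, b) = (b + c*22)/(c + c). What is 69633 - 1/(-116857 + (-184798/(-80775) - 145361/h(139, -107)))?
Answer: 2166871500432542466/31118456768977 ≈ 69633.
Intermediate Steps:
h(c, b) = (b + 22*c)/(2*c) (h(c, b) = (b + 22*c)/((2*c)) = (b + 22*c)*(1/(2*c)) = (b + 22*c)/(2*c))
69633 - 1/(-116857 + (-184798/(-80775) - 145361/h(139, -107))) = 69633 - 1/(-116857 + (-184798/(-80775) - 145361/(11 + (½)*(-107)/139))) = 69633 - 1/(-116857 + (-184798*(-1/80775) - 145361/(11 + (½)*(-107)*(1/139)))) = 69633 - 1/(-116857 + (184798/80775 - 145361/(11 - 107/278))) = 69633 - 1/(-116857 + (184798/80775 - 145361/2951/278)) = 69633 - 1/(-116857 + (184798/80775 - 145361*278/2951)) = 69633 - 1/(-116857 + (184798/80775 - 40410358/2951)) = 69633 - 1/(-116857 - 3263601328552/238367025) = 69633 - 1/(-31118456768977/238367025) = 69633 - 1*(-238367025/31118456768977) = 69633 + 238367025/31118456768977 = 2166871500432542466/31118456768977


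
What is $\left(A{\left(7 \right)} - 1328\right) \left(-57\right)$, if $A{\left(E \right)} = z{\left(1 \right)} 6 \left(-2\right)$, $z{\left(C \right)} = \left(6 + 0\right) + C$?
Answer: $80484$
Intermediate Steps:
$z{\left(C \right)} = 6 + C$
$A{\left(E \right)} = -84$ ($A{\left(E \right)} = \left(6 + 1\right) 6 \left(-2\right) = 7 \cdot 6 \left(-2\right) = 42 \left(-2\right) = -84$)
$\left(A{\left(7 \right)} - 1328\right) \left(-57\right) = \left(-84 - 1328\right) \left(-57\right) = \left(-1412\right) \left(-57\right) = 80484$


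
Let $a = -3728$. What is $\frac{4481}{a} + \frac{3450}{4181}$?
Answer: $- \frac{5873461}{15586768} \approx -0.37682$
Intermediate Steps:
$\frac{4481}{a} + \frac{3450}{4181} = \frac{4481}{-3728} + \frac{3450}{4181} = 4481 \left(- \frac{1}{3728}\right) + 3450 \cdot \frac{1}{4181} = - \frac{4481}{3728} + \frac{3450}{4181} = - \frac{5873461}{15586768}$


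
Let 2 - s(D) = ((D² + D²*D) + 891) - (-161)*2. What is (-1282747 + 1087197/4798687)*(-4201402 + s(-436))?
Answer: -483139965235985188824/4798687 ≈ -1.0068e+14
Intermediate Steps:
s(D) = -1211 - D² - D³ (s(D) = 2 - (((D² + D²*D) + 891) - (-161)*2) = 2 - (((D² + D³) + 891) - 1*(-322)) = 2 - ((891 + D² + D³) + 322) = 2 - (1213 + D² + D³) = 2 + (-1213 - D² - D³) = -1211 - D² - D³)
(-1282747 + 1087197/4798687)*(-4201402 + s(-436)) = (-1282747 + 1087197/4798687)*(-4201402 + (-1211 - 1*(-436)² - 1*(-436)³)) = (-1282747 + 1087197*(1/4798687))*(-4201402 + (-1211 - 1*190096 - 1*(-82881856))) = (-1282747 + 1087197/4798687)*(-4201402 + (-1211 - 190096 + 82881856)) = -6155500265992*(-4201402 + 82690549)/4798687 = -6155500265992/4798687*78489147 = -483139965235985188824/4798687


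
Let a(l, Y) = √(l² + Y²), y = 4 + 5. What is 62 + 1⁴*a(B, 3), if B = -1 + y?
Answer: 62 + √73 ≈ 70.544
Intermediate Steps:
y = 9
B = 8 (B = -1 + 9 = 8)
a(l, Y) = √(Y² + l²)
62 + 1⁴*a(B, 3) = 62 + 1⁴*√(3² + 8²) = 62 + 1*√(9 + 64) = 62 + 1*√73 = 62 + √73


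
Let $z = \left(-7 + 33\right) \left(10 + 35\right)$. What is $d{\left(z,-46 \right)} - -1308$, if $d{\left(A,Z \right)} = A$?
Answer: $2478$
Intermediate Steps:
$z = 1170$ ($z = 26 \cdot 45 = 1170$)
$d{\left(z,-46 \right)} - -1308 = 1170 - -1308 = 1170 + 1308 = 2478$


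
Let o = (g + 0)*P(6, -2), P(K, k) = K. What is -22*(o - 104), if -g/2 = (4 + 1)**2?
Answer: 8888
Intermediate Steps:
g = -50 (g = -2*(4 + 1)**2 = -2*5**2 = -2*25 = -50)
o = -300 (o = (-50 + 0)*6 = -50*6 = -300)
-22*(o - 104) = -22*(-300 - 104) = -22*(-404) = 8888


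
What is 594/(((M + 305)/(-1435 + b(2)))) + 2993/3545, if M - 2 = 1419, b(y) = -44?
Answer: -1554604376/3059335 ≈ -508.15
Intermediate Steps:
M = 1421 (M = 2 + 1419 = 1421)
594/(((M + 305)/(-1435 + b(2)))) + 2993/3545 = 594/(((1421 + 305)/(-1435 - 44))) + 2993/3545 = 594/((1726/(-1479))) + 2993*(1/3545) = 594/((1726*(-1/1479))) + 2993/3545 = 594/(-1726/1479) + 2993/3545 = 594*(-1479/1726) + 2993/3545 = -439263/863 + 2993/3545 = -1554604376/3059335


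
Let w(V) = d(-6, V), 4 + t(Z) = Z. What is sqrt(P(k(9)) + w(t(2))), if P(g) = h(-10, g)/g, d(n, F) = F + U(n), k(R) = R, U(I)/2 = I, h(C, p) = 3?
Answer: I*sqrt(123)/3 ≈ 3.6968*I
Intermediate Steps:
U(I) = 2*I
t(Z) = -4 + Z
d(n, F) = F + 2*n
w(V) = -12 + V (w(V) = V + 2*(-6) = V - 12 = -12 + V)
P(g) = 3/g
sqrt(P(k(9)) + w(t(2))) = sqrt(3/9 + (-12 + (-4 + 2))) = sqrt(3*(1/9) + (-12 - 2)) = sqrt(1/3 - 14) = sqrt(-41/3) = I*sqrt(123)/3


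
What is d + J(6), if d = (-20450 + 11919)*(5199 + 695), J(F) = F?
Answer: -50281708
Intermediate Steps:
d = -50281714 (d = -8531*5894 = -50281714)
d + J(6) = -50281714 + 6 = -50281708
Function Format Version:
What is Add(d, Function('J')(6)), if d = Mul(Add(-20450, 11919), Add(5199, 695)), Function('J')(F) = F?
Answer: -50281708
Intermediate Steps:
d = -50281714 (d = Mul(-8531, 5894) = -50281714)
Add(d, Function('J')(6)) = Add(-50281714, 6) = -50281708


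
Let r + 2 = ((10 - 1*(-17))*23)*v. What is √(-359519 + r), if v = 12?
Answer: I*√352069 ≈ 593.35*I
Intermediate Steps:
r = 7450 (r = -2 + ((10 - 1*(-17))*23)*12 = -2 + ((10 + 17)*23)*12 = -2 + (27*23)*12 = -2 + 621*12 = -2 + 7452 = 7450)
√(-359519 + r) = √(-359519 + 7450) = √(-352069) = I*√352069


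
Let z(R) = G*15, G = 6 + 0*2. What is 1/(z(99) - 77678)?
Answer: -1/77588 ≈ -1.2889e-5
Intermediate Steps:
G = 6 (G = 6 + 0 = 6)
z(R) = 90 (z(R) = 6*15 = 90)
1/(z(99) - 77678) = 1/(90 - 77678) = 1/(-77588) = -1/77588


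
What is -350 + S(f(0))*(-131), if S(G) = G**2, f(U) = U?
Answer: -350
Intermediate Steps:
-350 + S(f(0))*(-131) = -350 + 0**2*(-131) = -350 + 0*(-131) = -350 + 0 = -350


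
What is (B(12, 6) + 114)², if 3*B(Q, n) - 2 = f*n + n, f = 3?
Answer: 135424/9 ≈ 15047.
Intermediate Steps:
B(Q, n) = ⅔ + 4*n/3 (B(Q, n) = ⅔ + (3*n + n)/3 = ⅔ + (4*n)/3 = ⅔ + 4*n/3)
(B(12, 6) + 114)² = ((⅔ + (4/3)*6) + 114)² = ((⅔ + 8) + 114)² = (26/3 + 114)² = (368/3)² = 135424/9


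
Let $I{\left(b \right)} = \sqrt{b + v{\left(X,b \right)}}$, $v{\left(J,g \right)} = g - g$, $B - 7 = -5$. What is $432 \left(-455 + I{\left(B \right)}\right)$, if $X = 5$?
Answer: $-196560 + 432 \sqrt{2} \approx -1.9595 \cdot 10^{5}$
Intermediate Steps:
$B = 2$ ($B = 7 - 5 = 2$)
$v{\left(J,g \right)} = 0$
$I{\left(b \right)} = \sqrt{b}$ ($I{\left(b \right)} = \sqrt{b + 0} = \sqrt{b}$)
$432 \left(-455 + I{\left(B \right)}\right) = 432 \left(-455 + \sqrt{2}\right) = -196560 + 432 \sqrt{2}$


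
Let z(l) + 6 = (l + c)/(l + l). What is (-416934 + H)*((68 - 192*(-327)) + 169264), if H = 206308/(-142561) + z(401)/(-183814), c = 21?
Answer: -508472644879546955490474/5254043884627 ≈ -9.6777e+10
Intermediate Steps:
z(l) = -6 + (21 + l)/(2*l) (z(l) = -6 + (l + 21)/(l + l) = -6 + (21 + l)/((2*l)) = -6 + (21 + l)*(1/(2*l)) = -6 + (21 + l)/(2*l))
H = -15206528862117/10508087769254 (H = 206308/(-142561) + ((1/2)*(21 - 11*401)/401)/(-183814) = 206308*(-1/142561) + ((1/2)*(1/401)*(21 - 4411))*(-1/183814) = -206308/142561 + ((1/2)*(1/401)*(-4390))*(-1/183814) = -206308/142561 - 2195/401*(-1/183814) = -206308/142561 + 2195/73709414 = -15206528862117/10508087769254 ≈ -1.4471)
(-416934 + H)*((68 - 192*(-327)) + 169264) = (-416934 - 15206528862117/10508087769254)*((68 - 192*(-327)) + 169264) = -4381194272515009353*((68 + 62784) + 169264)/10508087769254 = -4381194272515009353*(62852 + 169264)/10508087769254 = -4381194272515009353/10508087769254*232116 = -508472644879546955490474/5254043884627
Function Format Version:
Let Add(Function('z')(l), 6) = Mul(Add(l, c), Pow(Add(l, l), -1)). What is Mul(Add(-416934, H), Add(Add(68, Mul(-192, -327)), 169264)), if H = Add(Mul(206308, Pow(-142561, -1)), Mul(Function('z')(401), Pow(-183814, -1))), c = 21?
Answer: Rational(-508472644879546955490474, 5254043884627) ≈ -9.6777e+10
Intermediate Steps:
Function('z')(l) = Add(-6, Mul(Rational(1, 2), Pow(l, -1), Add(21, l))) (Function('z')(l) = Add(-6, Mul(Add(l, 21), Pow(Add(l, l), -1))) = Add(-6, Mul(Add(21, l), Pow(Mul(2, l), -1))) = Add(-6, Mul(Add(21, l), Mul(Rational(1, 2), Pow(l, -1)))) = Add(-6, Mul(Rational(1, 2), Pow(l, -1), Add(21, l))))
H = Rational(-15206528862117, 10508087769254) (H = Add(Mul(206308, Pow(-142561, -1)), Mul(Mul(Rational(1, 2), Pow(401, -1), Add(21, Mul(-11, 401))), Pow(-183814, -1))) = Add(Mul(206308, Rational(-1, 142561)), Mul(Mul(Rational(1, 2), Rational(1, 401), Add(21, -4411)), Rational(-1, 183814))) = Add(Rational(-206308, 142561), Mul(Mul(Rational(1, 2), Rational(1, 401), -4390), Rational(-1, 183814))) = Add(Rational(-206308, 142561), Mul(Rational(-2195, 401), Rational(-1, 183814))) = Add(Rational(-206308, 142561), Rational(2195, 73709414)) = Rational(-15206528862117, 10508087769254) ≈ -1.4471)
Mul(Add(-416934, H), Add(Add(68, Mul(-192, -327)), 169264)) = Mul(Add(-416934, Rational(-15206528862117, 10508087769254)), Add(Add(68, Mul(-192, -327)), 169264)) = Mul(Rational(-4381194272515009353, 10508087769254), Add(Add(68, 62784), 169264)) = Mul(Rational(-4381194272515009353, 10508087769254), Add(62852, 169264)) = Mul(Rational(-4381194272515009353, 10508087769254), 232116) = Rational(-508472644879546955490474, 5254043884627)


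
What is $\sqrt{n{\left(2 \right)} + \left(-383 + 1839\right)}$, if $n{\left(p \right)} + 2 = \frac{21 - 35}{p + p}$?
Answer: $\frac{\sqrt{5802}}{2} \approx 38.085$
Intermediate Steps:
$n{\left(p \right)} = -2 - \frac{7}{p}$ ($n{\left(p \right)} = -2 + \frac{21 - 35}{p + p} = -2 - \frac{14}{2 p} = -2 - 14 \frac{1}{2 p} = -2 - \frac{7}{p}$)
$\sqrt{n{\left(2 \right)} + \left(-383 + 1839\right)} = \sqrt{\left(-2 - \frac{7}{2}\right) + \left(-383 + 1839\right)} = \sqrt{\left(-2 - \frac{7}{2}\right) + 1456} = \sqrt{- \frac{11}{2} + 1456} = \sqrt{\frac{2901}{2}} = \frac{\sqrt{5802}}{2}$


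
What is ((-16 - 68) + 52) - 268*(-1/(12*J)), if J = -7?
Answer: -739/21 ≈ -35.190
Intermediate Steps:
((-16 - 68) + 52) - 268*(-1/(12*J)) = ((-16 - 68) + 52) - 268/((-7*(-12))) = (-84 + 52) - 268/84 = -32 - 268*1/84 = -32 - 67/21 = -739/21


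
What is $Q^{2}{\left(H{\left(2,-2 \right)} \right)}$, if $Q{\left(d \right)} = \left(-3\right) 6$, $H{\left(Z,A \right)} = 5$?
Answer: $324$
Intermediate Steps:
$Q{\left(d \right)} = -18$
$Q^{2}{\left(H{\left(2,-2 \right)} \right)} = \left(-18\right)^{2} = 324$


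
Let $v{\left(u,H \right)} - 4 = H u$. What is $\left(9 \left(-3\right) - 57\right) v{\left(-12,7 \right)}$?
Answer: $6720$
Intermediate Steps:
$v{\left(u,H \right)} = 4 + H u$
$\left(9 \left(-3\right) - 57\right) v{\left(-12,7 \right)} = \left(9 \left(-3\right) - 57\right) \left(4 + 7 \left(-12\right)\right) = \left(-27 - 57\right) \left(4 - 84\right) = \left(-84\right) \left(-80\right) = 6720$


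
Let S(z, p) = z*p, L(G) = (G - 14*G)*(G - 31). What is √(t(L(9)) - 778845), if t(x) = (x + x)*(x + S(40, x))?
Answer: √542510187 ≈ 23292.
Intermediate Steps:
L(G) = -13*G*(-31 + G) (L(G) = (-13*G)*(-31 + G) = -13*G*(-31 + G))
S(z, p) = p*z
t(x) = 82*x² (t(x) = (x + x)*(x + x*40) = (2*x)*(x + 40*x) = (2*x)*(41*x) = 82*x²)
√(t(L(9)) - 778845) = √(82*(13*9*(31 - 1*9))² - 778845) = √(82*(13*9*(31 - 9))² - 778845) = √(82*(13*9*22)² - 778845) = √(82*2574² - 778845) = √(82*6625476 - 778845) = √(543289032 - 778845) = √542510187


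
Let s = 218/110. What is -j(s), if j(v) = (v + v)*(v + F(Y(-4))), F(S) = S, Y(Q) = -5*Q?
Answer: -263562/3025 ≈ -87.128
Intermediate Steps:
s = 109/55 (s = 218*(1/110) = 109/55 ≈ 1.9818)
j(v) = 2*v*(20 + v) (j(v) = (v + v)*(v - 5*(-4)) = (2*v)*(v + 20) = (2*v)*(20 + v) = 2*v*(20 + v))
-j(s) = -2*109*(20 + 109/55)/55 = -2*109*1209/(55*55) = -1*263562/3025 = -263562/3025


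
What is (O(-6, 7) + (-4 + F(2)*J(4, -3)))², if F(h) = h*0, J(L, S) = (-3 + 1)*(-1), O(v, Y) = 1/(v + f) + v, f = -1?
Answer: 5041/49 ≈ 102.88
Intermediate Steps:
O(v, Y) = v + 1/(-1 + v) (O(v, Y) = 1/(v - 1) + v = 1/(-1 + v) + v = v + 1/(-1 + v))
J(L, S) = 2 (J(L, S) = -2*(-1) = 2)
F(h) = 0
(O(-6, 7) + (-4 + F(2)*J(4, -3)))² = ((1 + (-6)² - 1*(-6))/(-1 - 6) + (-4 + 0*2))² = ((1 + 36 + 6)/(-7) + (-4 + 0))² = (-⅐*43 - 4)² = (-43/7 - 4)² = (-71/7)² = 5041/49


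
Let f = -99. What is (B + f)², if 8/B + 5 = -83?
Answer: 1188100/121 ≈ 9819.0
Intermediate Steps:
B = -1/11 (B = 8/(-5 - 83) = 8/(-88) = 8*(-1/88) = -1/11 ≈ -0.090909)
(B + f)² = (-1/11 - 99)² = (-1090/11)² = 1188100/121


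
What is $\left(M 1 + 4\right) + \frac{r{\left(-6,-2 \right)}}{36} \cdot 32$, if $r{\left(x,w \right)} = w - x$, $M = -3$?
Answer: $\frac{41}{9} \approx 4.5556$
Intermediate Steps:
$\left(M 1 + 4\right) + \frac{r{\left(-6,-2 \right)}}{36} \cdot 32 = \left(\left(-3\right) 1 + 4\right) + \frac{-2 - -6}{36} \cdot 32 = \left(-3 + 4\right) + \left(-2 + 6\right) \frac{1}{36} \cdot 32 = 1 + 4 \cdot \frac{1}{36} \cdot 32 = 1 + \frac{1}{9} \cdot 32 = 1 + \frac{32}{9} = \frac{41}{9}$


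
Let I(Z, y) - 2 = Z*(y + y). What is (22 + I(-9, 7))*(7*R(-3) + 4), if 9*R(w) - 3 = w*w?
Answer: -1360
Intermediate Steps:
R(w) = 1/3 + w**2/9 (R(w) = 1/3 + (w*w)/9 = 1/3 + w**2/9)
I(Z, y) = 2 + 2*Z*y (I(Z, y) = 2 + Z*(y + y) = 2 + Z*(2*y) = 2 + 2*Z*y)
(22 + I(-9, 7))*(7*R(-3) + 4) = (22 + (2 + 2*(-9)*7))*(7*(1/3 + (1/9)*(-3)**2) + 4) = (22 + (2 - 126))*(7*(1/3 + (1/9)*9) + 4) = (22 - 124)*(7*(1/3 + 1) + 4) = -102*(7*(4/3) + 4) = -102*(28/3 + 4) = -102*40/3 = -1360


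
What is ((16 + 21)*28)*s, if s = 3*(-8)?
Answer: -24864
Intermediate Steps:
s = -24
((16 + 21)*28)*s = ((16 + 21)*28)*(-24) = (37*28)*(-24) = 1036*(-24) = -24864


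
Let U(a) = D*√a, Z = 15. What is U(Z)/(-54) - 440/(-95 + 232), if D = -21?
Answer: -440/137 + 7*√15/18 ≈ -1.7055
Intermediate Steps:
U(a) = -21*√a
U(Z)/(-54) - 440/(-95 + 232) = -21*√15/(-54) - 440/(-95 + 232) = -21*√15*(-1/54) - 440/137 = 7*√15/18 - 440*1/137 = 7*√15/18 - 440/137 = -440/137 + 7*√15/18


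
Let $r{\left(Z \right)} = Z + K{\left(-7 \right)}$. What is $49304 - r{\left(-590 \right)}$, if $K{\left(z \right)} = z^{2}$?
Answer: $49845$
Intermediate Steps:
$r{\left(Z \right)} = 49 + Z$ ($r{\left(Z \right)} = Z + \left(-7\right)^{2} = Z + 49 = 49 + Z$)
$49304 - r{\left(-590 \right)} = 49304 - \left(49 - 590\right) = 49304 - -541 = 49304 + 541 = 49845$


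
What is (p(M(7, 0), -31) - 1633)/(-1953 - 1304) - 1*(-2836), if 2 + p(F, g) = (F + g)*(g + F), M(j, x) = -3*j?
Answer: 9235783/3257 ≈ 2835.7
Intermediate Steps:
p(F, g) = -2 + (F + g)**2 (p(F, g) = -2 + (F + g)*(g + F) = -2 + (F + g)*(F + g) = -2 + (F + g)**2)
(p(M(7, 0), -31) - 1633)/(-1953 - 1304) - 1*(-2836) = ((-2 + (-3*7 - 31)**2) - 1633)/(-1953 - 1304) - 1*(-2836) = ((-2 + (-21 - 31)**2) - 1633)/(-3257) + 2836 = ((-2 + (-52)**2) - 1633)*(-1/3257) + 2836 = ((-2 + 2704) - 1633)*(-1/3257) + 2836 = (2702 - 1633)*(-1/3257) + 2836 = 1069*(-1/3257) + 2836 = -1069/3257 + 2836 = 9235783/3257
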